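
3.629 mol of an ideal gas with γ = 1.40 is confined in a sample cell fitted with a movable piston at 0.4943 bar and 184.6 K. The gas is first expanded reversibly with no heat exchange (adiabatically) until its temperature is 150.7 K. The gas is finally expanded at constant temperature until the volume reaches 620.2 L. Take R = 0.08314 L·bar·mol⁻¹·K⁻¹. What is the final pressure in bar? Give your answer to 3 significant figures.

P₃ ≈ 0.0733 bar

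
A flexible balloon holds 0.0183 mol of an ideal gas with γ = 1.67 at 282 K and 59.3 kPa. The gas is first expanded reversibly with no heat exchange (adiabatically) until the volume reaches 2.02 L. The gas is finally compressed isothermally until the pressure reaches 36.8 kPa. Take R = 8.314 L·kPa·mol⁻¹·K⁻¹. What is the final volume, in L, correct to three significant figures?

From PV = nRT: V₁ = nRT₁/P₁ = 0.7235 L.
Adiabatic (γ = 1.67), T V^(γ−1) and P V^γ constant: T₂ = T₁·(V₁/V₂)^(γ−1) = 141.7 K; P₂ = P₁·(V₁/V₂)^γ = 10.68 kPa.
Isothermal, so P V is constant: T₃ = T₂; V₃ = V₂·(P₂/P₃) = 0.5860 L.

V₃ ≈ 0.586 L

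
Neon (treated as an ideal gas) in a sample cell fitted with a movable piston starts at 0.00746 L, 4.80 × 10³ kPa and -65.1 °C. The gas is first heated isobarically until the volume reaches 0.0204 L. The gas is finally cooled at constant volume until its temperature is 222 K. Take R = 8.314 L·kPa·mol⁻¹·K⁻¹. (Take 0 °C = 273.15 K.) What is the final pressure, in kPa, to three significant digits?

Convert: T₁ = 208.0 K.
P constant ⇒ V ∝ T: P₂ = P₁; T₂ = T₁·(V₂/V₁) = 568.9 K.
V constant ⇒ P ∝ T: V₃ = V₂; P₃ = P₂·(T₃/T₂) = 1873 kPa.

P₃ ≈ 1.87e+03 kPa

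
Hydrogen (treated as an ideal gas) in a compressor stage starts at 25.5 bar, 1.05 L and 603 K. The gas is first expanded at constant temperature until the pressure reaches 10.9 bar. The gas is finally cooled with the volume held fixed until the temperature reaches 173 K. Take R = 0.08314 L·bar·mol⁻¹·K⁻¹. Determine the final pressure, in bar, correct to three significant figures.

T constant ⇒ Boyle's law P V = const: T₂ = T₁; V₂ = V₁·(P₁/P₂) = 2.456 L.
V constant ⇒ P ∝ T: V₃ = V₂; P₃ = P₂·(T₃/T₂) = 3.127 bar.

P₃ ≈ 3.13 bar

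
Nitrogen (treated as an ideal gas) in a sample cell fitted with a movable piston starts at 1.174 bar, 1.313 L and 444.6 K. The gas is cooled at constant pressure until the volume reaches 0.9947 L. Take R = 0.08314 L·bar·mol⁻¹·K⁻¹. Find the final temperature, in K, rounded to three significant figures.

T₂ ≈ 337 K

P constant ⇒ V ∝ T: P₂ = P₁; T₂ = T₁·(V₂/V₁) = 336.8 K.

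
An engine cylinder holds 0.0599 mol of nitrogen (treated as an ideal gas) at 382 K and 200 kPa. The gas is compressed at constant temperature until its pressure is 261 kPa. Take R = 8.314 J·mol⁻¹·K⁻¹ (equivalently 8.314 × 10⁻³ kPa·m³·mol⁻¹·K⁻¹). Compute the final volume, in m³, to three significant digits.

V₂ ≈ 0.000729 m³

From PV = nRT: V₁ = nRT₁/P₁ = 0.0009512 m³.
Isothermal, so P V is constant: T₂ = T₁; V₂ = V₁·(P₁/P₂) = 0.0007289 m³.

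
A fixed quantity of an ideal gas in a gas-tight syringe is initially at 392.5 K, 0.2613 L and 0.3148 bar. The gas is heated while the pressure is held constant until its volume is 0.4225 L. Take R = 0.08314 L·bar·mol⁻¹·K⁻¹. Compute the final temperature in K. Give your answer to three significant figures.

P constant ⇒ V ∝ T: P₂ = P₁; T₂ = T₁·(V₂/V₁) = 634.6 K.

T₂ ≈ 635 K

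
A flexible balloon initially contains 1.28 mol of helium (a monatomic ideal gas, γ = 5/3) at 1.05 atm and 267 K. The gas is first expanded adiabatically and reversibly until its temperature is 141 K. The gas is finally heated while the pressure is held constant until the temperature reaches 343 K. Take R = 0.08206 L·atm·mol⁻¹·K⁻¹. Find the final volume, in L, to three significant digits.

From PV = nRT: V₁ = nRT₁/P₁ = 26.71 L.
Adiabatic (γ = 5/3), T V^(γ−1) and P V^γ constant: P₂ = P₁·(T₂/T₁)^(γ/(γ−1)) = 0.2128 atm; V₂ = V₁·(T₁/T₂)^(1/(γ−1)) = 69.60 L.
P constant ⇒ V ∝ T: P₃ = P₂; V₃ = V₂·(T₃/T₂) = 169.3 L.

V₃ ≈ 169 L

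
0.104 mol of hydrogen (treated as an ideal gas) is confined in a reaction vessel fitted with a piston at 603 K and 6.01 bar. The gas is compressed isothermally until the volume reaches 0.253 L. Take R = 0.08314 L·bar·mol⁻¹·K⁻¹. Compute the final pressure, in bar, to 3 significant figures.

From PV = nRT: V₁ = nRT₁/P₁ = 0.8675 L.
Isothermal, so P V is constant: T₂ = T₁; P₂ = P₁·(V₁/V₂) = 20.61 bar.

P₂ ≈ 20.6 bar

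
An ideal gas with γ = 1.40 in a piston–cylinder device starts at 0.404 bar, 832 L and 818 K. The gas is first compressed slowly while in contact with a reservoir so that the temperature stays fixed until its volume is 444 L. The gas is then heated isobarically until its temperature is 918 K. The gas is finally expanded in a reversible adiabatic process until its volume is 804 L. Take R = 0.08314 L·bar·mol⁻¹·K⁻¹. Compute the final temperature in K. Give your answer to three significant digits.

T₄ ≈ 758 K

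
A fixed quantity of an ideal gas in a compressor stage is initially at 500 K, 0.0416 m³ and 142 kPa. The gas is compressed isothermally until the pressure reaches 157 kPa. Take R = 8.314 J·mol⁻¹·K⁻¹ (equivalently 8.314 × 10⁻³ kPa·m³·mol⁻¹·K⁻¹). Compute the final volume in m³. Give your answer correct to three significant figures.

V₂ ≈ 0.0376 m³

Isothermal, so P V is constant: T₂ = T₁; V₂ = V₁·(P₁/P₂) = 0.03763 m³.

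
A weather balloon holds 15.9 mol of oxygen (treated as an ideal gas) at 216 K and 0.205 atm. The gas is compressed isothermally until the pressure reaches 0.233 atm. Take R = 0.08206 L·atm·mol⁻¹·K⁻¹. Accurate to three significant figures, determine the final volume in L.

From PV = nRT: V₁ = nRT₁/P₁ = 1375 L.
Isothermal, so P V is constant: T₂ = T₁; V₂ = V₁·(P₁/P₂) = 1210 L.

V₂ ≈ 1.21e+03 L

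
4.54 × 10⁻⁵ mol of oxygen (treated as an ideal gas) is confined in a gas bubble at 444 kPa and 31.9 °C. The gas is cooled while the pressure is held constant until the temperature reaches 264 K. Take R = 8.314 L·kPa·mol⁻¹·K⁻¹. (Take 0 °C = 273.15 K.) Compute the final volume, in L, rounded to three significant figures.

V₂ ≈ 0.000224 L

Convert: T₁ = 305.0 K.
From PV = nRT: V₁ = nRT₁/P₁ = 0.0002593 L.
Isobaric, so V/T is constant: P₂ = P₁; V₂ = V₁·(T₂/T₁) = 0.0002244 L.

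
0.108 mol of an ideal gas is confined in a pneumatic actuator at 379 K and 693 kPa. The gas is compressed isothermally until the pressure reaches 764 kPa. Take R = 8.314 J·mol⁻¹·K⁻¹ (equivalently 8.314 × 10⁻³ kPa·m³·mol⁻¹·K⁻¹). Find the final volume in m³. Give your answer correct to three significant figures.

V₂ ≈ 0.000445 m³

From PV = nRT: V₁ = nRT₁/P₁ = 0.0004911 m³.
Isothermal, so P V is constant: T₂ = T₁; V₂ = V₁·(P₁/P₂) = 0.0004454 m³.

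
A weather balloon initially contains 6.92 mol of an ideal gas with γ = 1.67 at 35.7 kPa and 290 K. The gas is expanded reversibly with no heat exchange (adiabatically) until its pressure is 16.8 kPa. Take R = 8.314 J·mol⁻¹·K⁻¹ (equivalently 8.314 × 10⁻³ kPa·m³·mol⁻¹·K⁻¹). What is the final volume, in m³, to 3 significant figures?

From PV = nRT: V₁ = nRT₁/P₁ = 0.4674 m³.
Adiabatic (γ = 1.67), T V^(γ−1) and P V^γ constant: T₂ = T₁·(P₂/P₁)^((γ−1)/γ) = 214.3 K; V₂ = V₁·(P₁/P₂)^(1/γ) = 0.7340 m³.

V₂ ≈ 0.734 m³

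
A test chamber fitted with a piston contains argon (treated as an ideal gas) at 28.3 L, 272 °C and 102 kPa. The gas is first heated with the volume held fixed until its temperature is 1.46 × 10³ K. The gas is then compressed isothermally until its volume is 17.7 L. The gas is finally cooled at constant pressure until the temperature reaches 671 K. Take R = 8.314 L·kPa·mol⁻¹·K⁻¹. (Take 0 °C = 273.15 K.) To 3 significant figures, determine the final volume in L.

Convert: T₁ = 545.1 K.
V constant ⇒ P ∝ T: V₂ = V₁; P₂ = P₁·(T₂/T₁) = 273.2 kPa.
T constant ⇒ Boyle's law P V = const: T₃ = T₂; P₃ = P₂·(V₂/V₃) = 436.8 kPa.
P constant ⇒ V ∝ T: P₄ = P₃; V₄ = V₃·(T₄/T₃) = 8.135 L.

V₄ ≈ 8.13 L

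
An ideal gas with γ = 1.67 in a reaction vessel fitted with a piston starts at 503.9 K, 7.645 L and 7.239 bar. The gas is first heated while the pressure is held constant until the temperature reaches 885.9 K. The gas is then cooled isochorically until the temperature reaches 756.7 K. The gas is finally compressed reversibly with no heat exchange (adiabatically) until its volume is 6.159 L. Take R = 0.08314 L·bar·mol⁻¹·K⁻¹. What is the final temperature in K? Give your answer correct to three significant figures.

T₄ ≈ 1.28e+03 K

Isobaric, so V/T is constant: P₂ = P₁; V₂ = V₁·(T₂/T₁) = 13.44 L.
V constant ⇒ P ∝ T: V₃ = V₂; P₃ = P₂·(T₃/T₂) = 6.183 bar.
Reversible adiabatic, γ = 1.67: T₄ = T₃·(V₃/V₄)^(γ−1) = 1276 K; P₄ = P₃·(V₃/V₄)^γ = 22.76 bar.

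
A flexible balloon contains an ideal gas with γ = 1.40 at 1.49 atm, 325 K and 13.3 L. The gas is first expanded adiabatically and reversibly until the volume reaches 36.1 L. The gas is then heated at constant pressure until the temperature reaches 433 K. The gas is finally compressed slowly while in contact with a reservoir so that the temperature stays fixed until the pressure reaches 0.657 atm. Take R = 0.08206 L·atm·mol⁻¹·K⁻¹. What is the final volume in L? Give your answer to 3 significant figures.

V₄ ≈ 40.2 L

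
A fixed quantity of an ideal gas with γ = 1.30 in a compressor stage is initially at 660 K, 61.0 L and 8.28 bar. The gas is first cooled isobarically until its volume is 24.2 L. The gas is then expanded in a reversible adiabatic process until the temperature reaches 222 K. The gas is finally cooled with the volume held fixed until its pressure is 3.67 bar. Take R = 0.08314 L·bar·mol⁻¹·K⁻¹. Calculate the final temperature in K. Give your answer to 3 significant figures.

T₄ ≈ 201 K

Isobaric, so V/T is constant: P₂ = P₁; T₂ = T₁·(V₂/V₁) = 261.8 K.
Adiabatic (γ = 1.30), T V^(γ−1) and P V^γ constant: P₃ = P₂·(T₃/T₂)^(γ/(γ−1)) = 4.050 bar; V₃ = V₂·(T₂/T₃)^(1/(γ−1)) = 41.95 L.
Isochoric, so P/T is constant: V₄ = V₃; T₄ = T₃·(P₄/P₃) = 201.2 K.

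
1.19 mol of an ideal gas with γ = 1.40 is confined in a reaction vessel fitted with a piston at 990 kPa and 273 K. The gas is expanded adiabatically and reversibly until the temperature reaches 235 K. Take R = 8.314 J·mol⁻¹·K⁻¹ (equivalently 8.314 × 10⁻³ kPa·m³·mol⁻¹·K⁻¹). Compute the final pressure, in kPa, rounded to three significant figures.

P₂ ≈ 586 kPa

From PV = nRT: V₁ = nRT₁/P₁ = 0.002728 m³.
Adiabatic (γ = 1.40), T V^(γ−1) and P V^γ constant: P₂ = P₁·(T₂/T₁)^(γ/(γ−1)) = 585.9 kPa; V₂ = V₁·(T₁/T₂)^(1/(γ−1)) = 0.003968 m³.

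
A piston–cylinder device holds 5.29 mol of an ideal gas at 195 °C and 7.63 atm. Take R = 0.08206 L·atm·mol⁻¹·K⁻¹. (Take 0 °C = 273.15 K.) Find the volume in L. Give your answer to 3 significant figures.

Convert: T = 468.15 K.
PV = nRT ⇒ V = nRT/P = (5.29 × 0.08206 × 468.15) / 7.63

V ≈ 26.6 L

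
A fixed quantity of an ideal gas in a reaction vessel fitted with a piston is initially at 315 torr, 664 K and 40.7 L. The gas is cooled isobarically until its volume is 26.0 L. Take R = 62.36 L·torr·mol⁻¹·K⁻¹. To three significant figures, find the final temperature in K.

T₂ ≈ 424 K

Isobaric, so V/T is constant: P₂ = P₁; T₂ = T₁·(V₂/V₁) = 424.2 K.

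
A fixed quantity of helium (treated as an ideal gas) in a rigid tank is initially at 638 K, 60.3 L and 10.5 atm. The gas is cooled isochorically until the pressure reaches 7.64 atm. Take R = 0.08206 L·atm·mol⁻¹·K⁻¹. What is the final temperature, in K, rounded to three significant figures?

T₂ ≈ 464 K

Isochoric, so P/T is constant: V₂ = V₁; T₂ = T₁·(P₂/P₁) = 464.2 K.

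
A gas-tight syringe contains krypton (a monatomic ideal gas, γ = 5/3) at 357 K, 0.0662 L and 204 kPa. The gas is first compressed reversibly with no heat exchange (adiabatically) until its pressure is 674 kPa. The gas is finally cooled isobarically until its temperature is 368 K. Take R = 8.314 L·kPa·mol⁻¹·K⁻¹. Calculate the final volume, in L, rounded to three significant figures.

V₃ ≈ 0.0207 L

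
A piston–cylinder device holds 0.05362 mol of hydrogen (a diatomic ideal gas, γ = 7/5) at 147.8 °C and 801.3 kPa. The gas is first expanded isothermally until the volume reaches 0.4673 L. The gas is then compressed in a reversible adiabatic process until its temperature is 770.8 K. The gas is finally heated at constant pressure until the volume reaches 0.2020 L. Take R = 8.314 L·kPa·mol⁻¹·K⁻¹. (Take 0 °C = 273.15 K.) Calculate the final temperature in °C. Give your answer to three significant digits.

T₄ ≈ 1.24e+03 °C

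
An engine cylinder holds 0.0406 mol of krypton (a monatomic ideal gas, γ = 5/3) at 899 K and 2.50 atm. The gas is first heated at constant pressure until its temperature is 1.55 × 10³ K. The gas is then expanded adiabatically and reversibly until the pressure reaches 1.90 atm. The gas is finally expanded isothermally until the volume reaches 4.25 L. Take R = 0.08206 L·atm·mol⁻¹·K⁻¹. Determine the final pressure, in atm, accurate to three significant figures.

P₄ ≈ 1.09 atm

From PV = nRT: V₁ = nRT₁/P₁ = 1.198 L.
P constant ⇒ V ∝ T: P₂ = P₁; V₂ = V₁·(T₂/T₁) = 2.066 L.
Reversible adiabatic, γ = 5/3: T₃ = T₂·(P₃/P₂)^((γ−1)/γ) = 1389 K; V₃ = V₂·(P₂/P₃)^(1/γ) = 2.435 L.
Isothermal, so P V is constant: T₄ = T₃; P₄ = P₃·(V₃/V₄) = 1.089 atm.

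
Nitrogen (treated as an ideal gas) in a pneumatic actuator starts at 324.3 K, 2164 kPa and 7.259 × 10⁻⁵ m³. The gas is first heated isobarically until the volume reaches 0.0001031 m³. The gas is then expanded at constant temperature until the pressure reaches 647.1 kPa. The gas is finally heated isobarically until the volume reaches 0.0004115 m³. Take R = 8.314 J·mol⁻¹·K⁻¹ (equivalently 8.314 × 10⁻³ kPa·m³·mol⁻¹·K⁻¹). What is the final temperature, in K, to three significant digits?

P constant ⇒ V ∝ T: P₂ = P₁; T₂ = T₁·(V₂/V₁) = 460.6 K.
Isothermal, so P V is constant: T₃ = T₂; V₃ = V₂·(P₂/P₃) = 0.0003448 m³.
P constant ⇒ V ∝ T: P₄ = P₃; T₄ = T₃·(V₄/V₃) = 549.7 K.

T₄ ≈ 550 K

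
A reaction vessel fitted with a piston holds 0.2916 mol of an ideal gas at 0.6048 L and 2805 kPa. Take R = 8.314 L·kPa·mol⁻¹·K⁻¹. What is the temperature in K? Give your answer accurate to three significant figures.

PV = nRT ⇒ T = PV/(nR) = (2805 × 0.6048) / (0.2916 × 8.314)

T ≈ 700 K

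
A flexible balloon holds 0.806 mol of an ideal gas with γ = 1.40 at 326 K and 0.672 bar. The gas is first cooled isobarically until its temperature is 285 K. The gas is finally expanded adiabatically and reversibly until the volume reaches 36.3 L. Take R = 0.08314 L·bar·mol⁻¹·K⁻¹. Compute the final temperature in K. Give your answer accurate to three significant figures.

T₃ ≈ 258 K

From PV = nRT: V₁ = nRT₁/P₁ = 32.51 L.
P constant ⇒ V ∝ T: P₂ = P₁; V₂ = V₁·(T₂/T₁) = 28.42 L.
Reversible adiabatic, γ = 1.40: T₃ = T₂·(V₂/V₃)^(γ−1) = 258.4 K; P₃ = P₂·(V₂/V₃)^γ = 0.4771 bar.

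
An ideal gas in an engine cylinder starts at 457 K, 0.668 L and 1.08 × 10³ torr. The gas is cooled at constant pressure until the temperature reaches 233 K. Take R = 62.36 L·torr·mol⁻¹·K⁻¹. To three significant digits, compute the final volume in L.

V₂ ≈ 0.341 L

Isobaric, so V/T is constant: P₂ = P₁; V₂ = V₁·(T₂/T₁) = 0.3406 L.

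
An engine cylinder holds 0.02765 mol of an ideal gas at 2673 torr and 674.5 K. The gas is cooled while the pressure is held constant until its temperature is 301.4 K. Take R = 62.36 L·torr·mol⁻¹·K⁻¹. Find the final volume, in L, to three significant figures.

From PV = nRT: V₁ = nRT₁/P₁ = 0.4351 L.
Isobaric, so V/T is constant: P₂ = P₁; V₂ = V₁·(T₂/T₁) = 0.1944 L.

V₂ ≈ 0.194 L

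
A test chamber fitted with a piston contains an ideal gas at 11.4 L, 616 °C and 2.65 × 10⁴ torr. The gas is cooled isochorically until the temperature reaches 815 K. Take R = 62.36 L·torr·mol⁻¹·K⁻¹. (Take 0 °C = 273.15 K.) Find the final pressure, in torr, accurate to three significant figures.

Convert: T₁ = 889.1 K.
Isochoric, so P/T is constant: V₂ = V₁; P₂ = P₁·(T₂/T₁) = 2.429e+04 torr.

P₂ ≈ 2.43e+04 torr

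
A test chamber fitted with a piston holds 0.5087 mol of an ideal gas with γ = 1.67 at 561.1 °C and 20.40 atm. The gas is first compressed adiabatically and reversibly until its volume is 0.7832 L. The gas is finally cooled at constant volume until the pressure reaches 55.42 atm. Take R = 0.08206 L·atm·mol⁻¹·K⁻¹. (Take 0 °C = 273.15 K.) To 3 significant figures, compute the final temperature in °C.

T₃ ≈ 767 °C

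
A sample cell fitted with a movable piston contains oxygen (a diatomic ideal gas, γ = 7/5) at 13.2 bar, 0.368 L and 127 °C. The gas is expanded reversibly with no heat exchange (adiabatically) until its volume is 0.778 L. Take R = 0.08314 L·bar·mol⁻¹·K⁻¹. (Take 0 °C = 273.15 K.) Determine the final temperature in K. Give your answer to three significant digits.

T₂ ≈ 297 K

Convert: T₁ = 400.1 K.
Reversible adiabatic, γ = 7/5: T₂ = T₁·(V₁/V₂)^(γ−1) = 296.6 K; P₂ = P₁·(V₁/V₂)^γ = 4.628 bar.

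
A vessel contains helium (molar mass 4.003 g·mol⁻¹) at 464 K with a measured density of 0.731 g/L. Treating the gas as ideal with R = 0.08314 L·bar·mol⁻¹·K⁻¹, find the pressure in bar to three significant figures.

P ≈ 7.04 bar

ρ = PM/(RT) ⇒ P = ρRT/M = (0.731 × 0.08314 × 464.0) / 4.003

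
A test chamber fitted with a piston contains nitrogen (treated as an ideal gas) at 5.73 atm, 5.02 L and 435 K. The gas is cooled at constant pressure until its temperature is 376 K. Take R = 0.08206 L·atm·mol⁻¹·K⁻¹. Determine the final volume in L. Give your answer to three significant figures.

P constant ⇒ V ∝ T: P₂ = P₁; V₂ = V₁·(T₂/T₁) = 4.339 L.

V₂ ≈ 4.34 L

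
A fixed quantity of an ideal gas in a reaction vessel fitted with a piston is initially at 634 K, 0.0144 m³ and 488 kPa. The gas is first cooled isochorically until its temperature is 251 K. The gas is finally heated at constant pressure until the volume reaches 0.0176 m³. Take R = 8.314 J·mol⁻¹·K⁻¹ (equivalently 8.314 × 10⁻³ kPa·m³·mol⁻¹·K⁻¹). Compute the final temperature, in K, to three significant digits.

Isochoric, so P/T is constant: V₂ = V₁; P₂ = P₁·(T₂/T₁) = 193.2 kPa.
Isobaric, so V/T is constant: P₃ = P₂; T₃ = T₂·(V₃/V₂) = 306.8 K.

T₃ ≈ 307 K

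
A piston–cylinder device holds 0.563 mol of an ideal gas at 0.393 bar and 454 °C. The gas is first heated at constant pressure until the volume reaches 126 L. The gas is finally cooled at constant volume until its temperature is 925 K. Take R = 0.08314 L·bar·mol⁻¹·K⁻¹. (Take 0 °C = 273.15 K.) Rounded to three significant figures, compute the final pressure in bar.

P₃ ≈ 0.344 bar

Convert: T₁ = 727.1 K.
From PV = nRT: V₁ = nRT₁/P₁ = 86.61 L.
Isobaric, so V/T is constant: P₂ = P₁; T₂ = T₁·(V₂/V₁) = 1058 K.
Isochoric, so P/T is constant: V₃ = V₂; P₃ = P₂·(T₃/T₂) = 0.3436 bar.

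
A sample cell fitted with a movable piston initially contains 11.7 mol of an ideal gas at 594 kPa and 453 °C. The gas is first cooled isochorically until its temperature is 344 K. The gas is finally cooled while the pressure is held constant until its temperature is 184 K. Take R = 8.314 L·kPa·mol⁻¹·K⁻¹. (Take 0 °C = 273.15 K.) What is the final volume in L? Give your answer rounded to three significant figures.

Convert: T₁ = 726.1 K.
From PV = nRT: V₁ = nRT₁/P₁ = 118.9 L.
V constant ⇒ P ∝ T: V₂ = V₁; P₂ = P₁·(T₂/T₁) = 281.4 kPa.
P constant ⇒ V ∝ T: P₃ = P₂; V₃ = V₂·(T₃/T₂) = 63.61 L.

V₃ ≈ 63.6 L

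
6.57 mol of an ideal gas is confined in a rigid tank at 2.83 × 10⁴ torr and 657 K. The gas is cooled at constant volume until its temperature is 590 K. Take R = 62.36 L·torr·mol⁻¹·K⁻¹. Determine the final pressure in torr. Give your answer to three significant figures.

From PV = nRT: V₁ = nRT₁/P₁ = 9.512 L.
Isochoric, so P/T is constant: V₂ = V₁; P₂ = P₁·(T₂/T₁) = 2.541e+04 torr.

P₂ ≈ 2.54e+04 torr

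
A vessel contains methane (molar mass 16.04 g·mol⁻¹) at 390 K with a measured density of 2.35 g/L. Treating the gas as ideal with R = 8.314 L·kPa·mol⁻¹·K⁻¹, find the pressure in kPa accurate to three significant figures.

P ≈ 475 kPa

ρ = PM/(RT) ⇒ P = ρRT/M = (2.35 × 8.314 × 390.0) / 16.04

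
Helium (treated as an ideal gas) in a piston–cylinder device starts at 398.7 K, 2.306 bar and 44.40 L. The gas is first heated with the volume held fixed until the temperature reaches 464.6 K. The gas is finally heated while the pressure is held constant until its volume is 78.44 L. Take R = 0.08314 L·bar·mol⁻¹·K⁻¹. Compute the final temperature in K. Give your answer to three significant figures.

T₃ ≈ 821 K

V constant ⇒ P ∝ T: V₂ = V₁; P₂ = P₁·(T₂/T₁) = 2.687 bar.
P constant ⇒ V ∝ T: P₃ = P₂; T₃ = T₂·(V₃/V₂) = 820.8 K.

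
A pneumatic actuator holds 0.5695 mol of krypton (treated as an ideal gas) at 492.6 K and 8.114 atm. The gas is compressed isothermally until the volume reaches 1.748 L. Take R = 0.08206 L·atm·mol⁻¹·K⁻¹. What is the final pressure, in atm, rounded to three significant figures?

P₂ ≈ 13.2 atm

From PV = nRT: V₁ = nRT₁/P₁ = 2.837 L.
Isothermal, so P V is constant: T₂ = T₁; P₂ = P₁·(V₁/V₂) = 13.17 atm.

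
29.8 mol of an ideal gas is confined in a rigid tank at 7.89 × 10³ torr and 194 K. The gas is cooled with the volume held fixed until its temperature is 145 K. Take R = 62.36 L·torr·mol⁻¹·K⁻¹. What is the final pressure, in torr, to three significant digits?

P₂ ≈ 5.90e+03 torr

From PV = nRT: V₁ = nRT₁/P₁ = 45.69 L.
Isochoric, so P/T is constant: V₂ = V₁; P₂ = P₁·(T₂/T₁) = 5897 torr.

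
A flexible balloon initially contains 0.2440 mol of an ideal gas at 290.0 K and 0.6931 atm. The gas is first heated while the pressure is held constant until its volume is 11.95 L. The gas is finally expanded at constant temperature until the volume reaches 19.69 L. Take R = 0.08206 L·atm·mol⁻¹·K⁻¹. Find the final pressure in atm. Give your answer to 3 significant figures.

From PV = nRT: V₁ = nRT₁/P₁ = 8.378 L.
Isobaric, so V/T is constant: P₂ = P₁; T₂ = T₁·(V₂/V₁) = 413.7 K.
Isothermal, so P V is constant: T₃ = T₂; P₃ = P₂·(V₂/V₃) = 0.4206 atm.

P₃ ≈ 0.421 atm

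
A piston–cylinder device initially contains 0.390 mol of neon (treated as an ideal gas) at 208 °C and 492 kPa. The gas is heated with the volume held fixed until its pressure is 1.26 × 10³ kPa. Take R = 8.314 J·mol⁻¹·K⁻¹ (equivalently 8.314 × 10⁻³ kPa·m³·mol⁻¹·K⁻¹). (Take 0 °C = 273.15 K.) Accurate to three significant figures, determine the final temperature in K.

T₂ ≈ 1.23e+03 K

Convert: T₁ = 481.1 K.
From PV = nRT: V₁ = nRT₁/P₁ = 0.003171 m³.
Isochoric, so P/T is constant: V₂ = V₁; T₂ = T₁·(P₂/P₁) = 1232 K.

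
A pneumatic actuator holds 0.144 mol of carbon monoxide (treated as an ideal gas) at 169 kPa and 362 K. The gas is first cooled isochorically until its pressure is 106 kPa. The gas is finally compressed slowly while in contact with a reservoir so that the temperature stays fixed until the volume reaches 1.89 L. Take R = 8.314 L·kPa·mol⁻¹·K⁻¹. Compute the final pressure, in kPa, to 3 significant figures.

From PV = nRT: V₁ = nRT₁/P₁ = 2.564 L.
V constant ⇒ P ∝ T: V₂ = V₁; T₂ = T₁·(P₂/P₁) = 227.1 K.
T constant ⇒ Boyle's law P V = const: T₃ = T₂; P₃ = P₂·(V₂/V₃) = 143.8 kPa.

P₃ ≈ 144 kPa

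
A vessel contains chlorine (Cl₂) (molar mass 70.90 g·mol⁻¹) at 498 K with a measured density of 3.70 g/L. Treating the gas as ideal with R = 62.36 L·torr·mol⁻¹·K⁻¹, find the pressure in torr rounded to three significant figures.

ρ = PM/(RT) ⇒ P = ρRT/M = (3.70 × 62.36 × 498.0) / 70.90

P ≈ 1.62e+03 torr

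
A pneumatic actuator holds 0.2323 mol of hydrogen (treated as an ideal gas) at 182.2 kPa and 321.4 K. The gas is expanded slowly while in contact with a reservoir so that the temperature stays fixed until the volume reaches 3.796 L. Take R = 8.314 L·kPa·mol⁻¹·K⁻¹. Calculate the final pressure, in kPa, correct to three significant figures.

P₂ ≈ 164 kPa

From PV = nRT: V₁ = nRT₁/P₁ = 3.407 L.
Isothermal, so P V is constant: T₂ = T₁; P₂ = P₁·(V₁/V₂) = 163.5 kPa.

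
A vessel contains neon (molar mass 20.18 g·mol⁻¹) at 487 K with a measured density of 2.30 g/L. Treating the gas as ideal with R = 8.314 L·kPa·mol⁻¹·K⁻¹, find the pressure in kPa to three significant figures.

ρ = PM/(RT) ⇒ P = ρRT/M = (2.30 × 8.314 × 487.0) / 20.18

P ≈ 461 kPa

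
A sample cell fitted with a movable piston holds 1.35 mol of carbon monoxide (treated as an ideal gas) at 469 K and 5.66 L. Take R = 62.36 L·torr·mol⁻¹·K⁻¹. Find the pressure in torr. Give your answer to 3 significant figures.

P ≈ 6.98e+03 torr

PV = nRT ⇒ P = nRT/V = (1.35 × 62.36 × 469) / 5.66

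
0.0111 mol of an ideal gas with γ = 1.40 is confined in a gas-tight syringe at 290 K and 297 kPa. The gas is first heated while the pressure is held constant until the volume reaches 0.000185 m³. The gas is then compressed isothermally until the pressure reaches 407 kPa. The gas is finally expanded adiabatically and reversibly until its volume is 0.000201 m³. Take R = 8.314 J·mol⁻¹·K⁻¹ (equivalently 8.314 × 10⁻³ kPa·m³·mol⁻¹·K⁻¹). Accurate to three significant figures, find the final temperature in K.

T₄ ≈ 508 K

From PV = nRT: V₁ = nRT₁/P₁ = 9.011e-05 m³.
Isobaric, so V/T is constant: P₂ = P₁; T₂ = T₁·(V₂/V₁) = 595.4 K.
Isothermal, so P V is constant: T₃ = T₂; V₃ = V₂·(P₂/P₃) = 0.0001350 m³.
Adiabatic (γ = 1.40), T V^(γ−1) and P V^γ constant: T₄ = T₃·(V₃/V₄)^(γ−1) = 507.8 K; P₄ = P₃·(V₃/V₄)^γ = 233.1 kPa.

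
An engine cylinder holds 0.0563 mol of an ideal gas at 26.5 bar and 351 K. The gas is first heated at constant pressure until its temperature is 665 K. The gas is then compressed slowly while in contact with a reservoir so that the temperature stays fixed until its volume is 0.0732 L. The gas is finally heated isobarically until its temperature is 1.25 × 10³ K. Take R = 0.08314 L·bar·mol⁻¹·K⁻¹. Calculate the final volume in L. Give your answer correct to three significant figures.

V₄ ≈ 0.138 L

From PV = nRT: V₁ = nRT₁/P₁ = 0.06200 L.
P constant ⇒ V ∝ T: P₂ = P₁; V₂ = V₁·(T₂/T₁) = 0.1175 L.
Isothermal, so P V is constant: T₃ = T₂; P₃ = P₂·(V₂/V₃) = 42.52 bar.
P constant ⇒ V ∝ T: P₄ = P₃; V₄ = V₃·(T₄/T₃) = 0.1376 L.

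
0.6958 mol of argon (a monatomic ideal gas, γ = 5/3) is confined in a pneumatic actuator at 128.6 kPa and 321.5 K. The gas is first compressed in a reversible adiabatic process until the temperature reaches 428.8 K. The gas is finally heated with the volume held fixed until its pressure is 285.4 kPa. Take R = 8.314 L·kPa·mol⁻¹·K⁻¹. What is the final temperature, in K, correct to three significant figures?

T₃ ≈ 463 K

From PV = nRT: V₁ = nRT₁/P₁ = 14.46 L.
Adiabatic (γ = 5/3), T V^(γ−1) and P V^γ constant: P₂ = P₁·(T₂/T₁)^(γ/(γ−1)) = 264.2 kPa; V₂ = V₁·(T₁/T₂)^(1/(γ−1)) = 9.389 L.
V constant ⇒ P ∝ T: V₃ = V₂; T₃ = T₂·(P₃/P₂) = 463.2 K.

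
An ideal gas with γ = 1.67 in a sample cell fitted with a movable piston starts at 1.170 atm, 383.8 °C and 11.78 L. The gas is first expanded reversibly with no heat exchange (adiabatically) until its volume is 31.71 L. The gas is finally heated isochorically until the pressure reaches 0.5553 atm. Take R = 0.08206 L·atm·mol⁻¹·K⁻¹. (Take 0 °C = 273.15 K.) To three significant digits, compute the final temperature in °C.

T₃ ≈ 566 °C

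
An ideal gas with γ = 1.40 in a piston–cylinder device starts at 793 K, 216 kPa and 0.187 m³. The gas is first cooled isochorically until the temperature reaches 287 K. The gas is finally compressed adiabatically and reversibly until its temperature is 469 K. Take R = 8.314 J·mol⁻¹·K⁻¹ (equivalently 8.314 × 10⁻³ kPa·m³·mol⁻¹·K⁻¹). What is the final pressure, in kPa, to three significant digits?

V constant ⇒ P ∝ T: V₂ = V₁; P₂ = P₁·(T₂/T₁) = 78.17 kPa.
Adiabatic (γ = 1.40), T V^(γ−1) and P V^γ constant: P₃ = P₂·(T₃/T₂)^(γ/(γ−1)) = 436.1 kPa; V₃ = V₂·(T₂/T₃)^(1/(γ−1)) = 0.05478 m³.

P₃ ≈ 436 kPa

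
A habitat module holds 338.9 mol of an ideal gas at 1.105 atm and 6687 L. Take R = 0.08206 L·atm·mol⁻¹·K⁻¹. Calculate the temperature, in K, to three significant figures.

PV = nRT ⇒ T = PV/(nR) = (1.105 × 6687) / (338.9 × 0.08206)

T ≈ 266 K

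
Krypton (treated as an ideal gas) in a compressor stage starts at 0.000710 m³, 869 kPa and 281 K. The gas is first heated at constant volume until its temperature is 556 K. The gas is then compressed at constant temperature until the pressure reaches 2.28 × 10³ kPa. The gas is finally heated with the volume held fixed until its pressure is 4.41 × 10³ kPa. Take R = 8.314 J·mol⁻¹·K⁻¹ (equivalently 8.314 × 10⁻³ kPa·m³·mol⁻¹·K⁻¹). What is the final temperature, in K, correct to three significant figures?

V constant ⇒ P ∝ T: V₂ = V₁; P₂ = P₁·(T₂/T₁) = 1719 kPa.
Isothermal, so P V is constant: T₃ = T₂; V₃ = V₂·(P₂/P₃) = 0.0005354 m³.
V constant ⇒ P ∝ T: V₄ = V₃; T₄ = T₃·(P₄/P₃) = 1075 K.

T₄ ≈ 1.08e+03 K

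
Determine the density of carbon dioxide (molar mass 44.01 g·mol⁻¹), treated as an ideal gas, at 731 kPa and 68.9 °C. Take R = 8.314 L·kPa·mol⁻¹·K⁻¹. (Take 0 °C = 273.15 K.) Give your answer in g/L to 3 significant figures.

ρ = PM/(RT) = (731 × 44.01) / (8.314 × 342.0)

ρ ≈ 11.3 g/L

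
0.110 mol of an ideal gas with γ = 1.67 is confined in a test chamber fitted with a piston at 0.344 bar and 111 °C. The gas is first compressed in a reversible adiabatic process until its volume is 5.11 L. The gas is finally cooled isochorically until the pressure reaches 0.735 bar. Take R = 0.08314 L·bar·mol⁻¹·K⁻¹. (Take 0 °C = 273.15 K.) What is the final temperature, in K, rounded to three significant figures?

Convert: T₁ = 384.1 K.
From PV = nRT: V₁ = nRT₁/P₁ = 10.21 L.
Adiabatic (γ = 1.67), T V^(γ−1) and P V^γ constant: T₂ = T₁·(V₁/V₂)^(γ−1) = 610.9 K; P₂ = P₁·(V₁/V₂)^γ = 1.093 bar.
V constant ⇒ P ∝ T: V₃ = V₂; T₃ = T₂·(P₃/P₂) = 410.7 K.

T₃ ≈ 411 K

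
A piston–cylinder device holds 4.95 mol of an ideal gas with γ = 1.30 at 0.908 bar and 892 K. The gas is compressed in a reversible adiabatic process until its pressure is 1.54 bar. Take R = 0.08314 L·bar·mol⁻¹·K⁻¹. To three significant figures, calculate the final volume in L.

From PV = nRT: V₁ = nRT₁/P₁ = 404.3 L.
Reversible adiabatic, γ = 1.30: T₂ = T₁·(P₂/P₁)^((γ−1)/γ) = 1008 K; V₂ = V₁·(P₁/P₂)^(1/γ) = 269.3 L.

V₂ ≈ 269 L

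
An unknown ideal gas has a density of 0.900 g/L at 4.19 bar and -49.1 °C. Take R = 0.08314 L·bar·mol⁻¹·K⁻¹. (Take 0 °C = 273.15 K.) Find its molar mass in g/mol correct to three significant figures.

ρ = PM/(RT) ⇒ M = ρRT/P = (0.900 × 0.08314 × 224.0) / 4.19

M ≈ 4.00 g/mol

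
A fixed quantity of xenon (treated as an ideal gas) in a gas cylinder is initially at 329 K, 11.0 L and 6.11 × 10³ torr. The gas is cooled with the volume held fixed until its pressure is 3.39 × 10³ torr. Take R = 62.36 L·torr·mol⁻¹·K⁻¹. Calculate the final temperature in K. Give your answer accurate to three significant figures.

T₂ ≈ 183 K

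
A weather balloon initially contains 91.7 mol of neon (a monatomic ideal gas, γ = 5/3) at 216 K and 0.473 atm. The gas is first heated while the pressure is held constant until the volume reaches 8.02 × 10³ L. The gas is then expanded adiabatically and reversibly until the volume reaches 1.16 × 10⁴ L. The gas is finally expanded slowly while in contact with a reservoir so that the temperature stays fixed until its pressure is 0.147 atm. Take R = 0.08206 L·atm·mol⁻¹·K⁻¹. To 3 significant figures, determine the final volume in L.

V₄ ≈ 2.02e+04 L

From PV = nRT: V₁ = nRT₁/P₁ = 3436 L.
Isobaric, so V/T is constant: P₂ = P₁; T₂ = T₁·(V₂/V₁) = 504.1 K.
Adiabatic (γ = 5/3), T V^(γ−1) and P V^γ constant: T₃ = T₂·(V₂/V₃)^(γ−1) = 394.2 K; P₃ = P₂·(V₂/V₃)^γ = 0.2557 atm.
T constant ⇒ Boyle's law P V = const: T₄ = T₃; V₄ = V₃·(P₃/P₄) = 2.018e+04 L.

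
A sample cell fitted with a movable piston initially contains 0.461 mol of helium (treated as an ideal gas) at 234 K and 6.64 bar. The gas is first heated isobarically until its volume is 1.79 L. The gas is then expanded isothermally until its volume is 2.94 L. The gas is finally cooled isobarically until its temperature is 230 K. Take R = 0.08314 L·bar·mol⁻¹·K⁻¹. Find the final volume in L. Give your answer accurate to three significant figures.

From PV = nRT: V₁ = nRT₁/P₁ = 1.351 L.
Isobaric, so V/T is constant: P₂ = P₁; T₂ = T₁·(V₂/V₁) = 310.1 K.
Isothermal, so P V is constant: T₃ = T₂; P₃ = P₂·(V₂/V₃) = 4.043 bar.
P constant ⇒ V ∝ T: P₄ = P₃; V₄ = V₃·(T₄/T₃) = 2.181 L.

V₄ ≈ 2.18 L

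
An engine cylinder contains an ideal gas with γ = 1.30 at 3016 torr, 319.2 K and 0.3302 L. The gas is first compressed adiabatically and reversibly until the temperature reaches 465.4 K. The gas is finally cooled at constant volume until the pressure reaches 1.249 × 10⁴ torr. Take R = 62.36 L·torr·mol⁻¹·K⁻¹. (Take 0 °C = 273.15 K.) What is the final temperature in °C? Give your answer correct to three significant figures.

T₃ ≈ 103 °C

Adiabatic (γ = 1.30), T V^(γ−1) and P V^γ constant: P₂ = P₁·(T₂/T₁)^(γ/(γ−1)) = 1.546e+04 torr; V₂ = V₁·(T₁/T₂)^(1/(γ−1)) = 0.09395 L.
Isochoric, so P/T is constant: V₃ = V₂; T₃ = T₂·(P₃/P₂) = 376.1 K.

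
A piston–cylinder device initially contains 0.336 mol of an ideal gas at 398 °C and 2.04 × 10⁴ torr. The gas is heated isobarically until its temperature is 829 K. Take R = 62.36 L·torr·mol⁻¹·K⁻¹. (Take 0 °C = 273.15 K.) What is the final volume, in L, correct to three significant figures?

Convert: T₁ = 671.1 K.
From PV = nRT: V₁ = nRT₁/P₁ = 0.6893 L.
Isobaric, so V/T is constant: P₂ = P₁; V₂ = V₁·(T₂/T₁) = 0.8515 L.

V₂ ≈ 0.851 L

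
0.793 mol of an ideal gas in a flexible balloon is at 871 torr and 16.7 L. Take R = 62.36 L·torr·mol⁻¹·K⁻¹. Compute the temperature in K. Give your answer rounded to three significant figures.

T ≈ 294 K

PV = nRT ⇒ T = PV/(nR) = (871 × 16.7) / (0.793 × 62.36)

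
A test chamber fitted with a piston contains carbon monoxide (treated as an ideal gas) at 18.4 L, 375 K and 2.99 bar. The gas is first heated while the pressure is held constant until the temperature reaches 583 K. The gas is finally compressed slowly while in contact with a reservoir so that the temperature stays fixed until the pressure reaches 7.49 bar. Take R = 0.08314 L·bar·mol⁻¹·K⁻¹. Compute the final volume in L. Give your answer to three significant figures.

V₃ ≈ 11.4 L

Isobaric, so V/T is constant: P₂ = P₁; V₂ = V₁·(T₂/T₁) = 28.61 L.
Isothermal, so P V is constant: T₃ = T₂; V₃ = V₂·(P₂/P₃) = 11.42 L.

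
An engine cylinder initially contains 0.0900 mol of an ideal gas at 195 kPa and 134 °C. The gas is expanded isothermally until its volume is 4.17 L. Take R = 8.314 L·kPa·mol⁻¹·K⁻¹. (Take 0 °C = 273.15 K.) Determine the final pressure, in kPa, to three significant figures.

Convert: T₁ = 407.1 K.
From PV = nRT: V₁ = nRT₁/P₁ = 1.562 L.
Isothermal, so P V is constant: T₂ = T₁; P₂ = P₁·(V₁/V₂) = 73.06 kPa.

P₂ ≈ 73.1 kPa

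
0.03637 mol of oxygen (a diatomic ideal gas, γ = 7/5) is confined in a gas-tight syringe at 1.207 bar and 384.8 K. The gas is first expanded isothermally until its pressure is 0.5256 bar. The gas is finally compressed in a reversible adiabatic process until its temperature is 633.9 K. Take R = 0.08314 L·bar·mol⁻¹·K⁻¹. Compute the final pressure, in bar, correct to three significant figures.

From PV = nRT: V₁ = nRT₁/P₁ = 0.9640 L.
Isothermal, so P V is constant: T₂ = T₁; V₂ = V₁·(P₁/P₂) = 2.214 L.
Reversible adiabatic, γ = 7/5: P₃ = P₂·(T₃/T₂)^(γ/(γ−1)) = 3.016 bar; V₃ = V₂·(T₂/T₃)^(1/(γ−1)) = 0.6356 L.

P₃ ≈ 3.02 bar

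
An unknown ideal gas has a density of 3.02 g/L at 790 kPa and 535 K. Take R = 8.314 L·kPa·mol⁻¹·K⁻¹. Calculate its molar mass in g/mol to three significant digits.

M ≈ 17.0 g/mol

ρ = PM/(RT) ⇒ M = ρRT/P = (3.02 × 8.314 × 535.0) / 790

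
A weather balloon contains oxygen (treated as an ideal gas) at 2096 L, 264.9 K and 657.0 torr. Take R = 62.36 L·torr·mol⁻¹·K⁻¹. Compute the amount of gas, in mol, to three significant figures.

n ≈ 83.4 mol

PV = nRT ⇒ n = PV/(RT) = (657.0 × 2096) / (62.36 × 264.9)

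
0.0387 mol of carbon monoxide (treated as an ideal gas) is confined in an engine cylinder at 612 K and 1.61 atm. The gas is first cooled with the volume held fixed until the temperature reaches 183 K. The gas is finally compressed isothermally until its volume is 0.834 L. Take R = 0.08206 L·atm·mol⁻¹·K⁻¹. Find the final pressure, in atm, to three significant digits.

From PV = nRT: V₁ = nRT₁/P₁ = 1.207 L.
Isochoric, so P/T is constant: V₂ = V₁; P₂ = P₁·(T₂/T₁) = 0.4814 atm.
Isothermal, so P V is constant: T₃ = T₂; P₃ = P₂·(V₂/V₃) = 0.6968 atm.

P₃ ≈ 0.697 atm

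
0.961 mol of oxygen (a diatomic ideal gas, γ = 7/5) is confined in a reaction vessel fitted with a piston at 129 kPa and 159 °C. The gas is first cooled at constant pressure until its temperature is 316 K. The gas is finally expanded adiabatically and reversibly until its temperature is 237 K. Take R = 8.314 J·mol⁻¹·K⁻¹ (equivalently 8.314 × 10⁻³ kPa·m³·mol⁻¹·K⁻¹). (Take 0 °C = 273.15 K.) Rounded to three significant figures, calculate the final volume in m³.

Convert: T₁ = 432.1 K.
From PV = nRT: V₁ = nRT₁/P₁ = 0.02677 m³.
Isobaric, so V/T is constant: P₂ = P₁; V₂ = V₁·(T₂/T₁) = 0.01957 m³.
Adiabatic (γ = 7/5), T V^(γ−1) and P V^γ constant: P₃ = P₂·(T₃/T₂)^(γ/(γ−1)) = 47.13 kPa; V₃ = V₂·(T₂/T₃)^(1/(γ−1)) = 0.04018 m³.

V₃ ≈ 0.0402 m³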